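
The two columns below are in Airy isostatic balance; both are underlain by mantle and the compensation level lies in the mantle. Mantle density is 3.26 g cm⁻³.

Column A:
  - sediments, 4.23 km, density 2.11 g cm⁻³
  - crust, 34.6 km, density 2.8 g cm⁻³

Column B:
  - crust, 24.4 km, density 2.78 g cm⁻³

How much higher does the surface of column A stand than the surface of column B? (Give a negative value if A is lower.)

2.78 km

For any compensation level in the mantle, the mantle terms cancel and isostasy reduces to e = (Σt_A − Σt_B) − (Σ(ρt)_A − Σ(ρt)_B) / ρ_m.
Σt_A = 38.83 km; Σt_B = 24.4 km; Σ(ρt)_A = 105.8053; Σ(ρt)_B = 67.832 (in km·g cm⁻³).
e = (38.83 − 24.4) − (105.8053 − 67.832) / 3.26 = 2.78 km.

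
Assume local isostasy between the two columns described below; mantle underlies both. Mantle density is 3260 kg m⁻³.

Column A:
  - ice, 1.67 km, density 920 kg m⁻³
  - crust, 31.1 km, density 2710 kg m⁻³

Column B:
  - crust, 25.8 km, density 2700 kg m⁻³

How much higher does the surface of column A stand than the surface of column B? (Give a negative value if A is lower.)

2.01 km

For any compensation level in the mantle, the mantle terms cancel and isostasy reduces to e = (Σt_A − Σt_B) − (Σ(ρt)_A − Σ(ρt)_B) / ρ_m.
Σt_A = 32.77 km; Σt_B = 25.8 km; Σ(ρt)_A = 85817.4; Σ(ρt)_B = 69660 (in km·kg m⁻³).
e = (32.77 − 25.8) − (85817.4 − 69660) / 3260 = 2.01 km.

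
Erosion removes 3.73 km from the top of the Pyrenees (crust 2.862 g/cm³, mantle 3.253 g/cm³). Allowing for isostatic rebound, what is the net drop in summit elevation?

0.448 km

Rebound u = e ρ_c/ρ_m = 3.73 km × 2.862/3.253 = 3.282 km.
Net surface drop = e − u = 3.73 km − 3.282 km = e (ρ_m − ρ_c)/ρ_m = 0.448 km.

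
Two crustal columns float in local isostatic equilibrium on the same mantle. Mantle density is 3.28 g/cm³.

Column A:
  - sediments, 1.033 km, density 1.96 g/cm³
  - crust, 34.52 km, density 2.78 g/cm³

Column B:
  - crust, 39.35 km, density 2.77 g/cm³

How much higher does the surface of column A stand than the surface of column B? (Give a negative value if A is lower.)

−0.441 km

For any compensation level in the mantle, the mantle terms cancel and isostasy reduces to e = (Σt_A − Σt_B) − (Σ(ρt)_A − Σ(ρt)_B) / ρ_m.
Σt_A = 35.553 km; Σt_B = 39.35 km; Σ(ρt)_A = 97.99028; Σ(ρt)_B = 108.9995 (in km·g/cm³).
e = (35.553 − 39.35) − (97.99028 − 108.9995) / 3.28 = −0.441 km.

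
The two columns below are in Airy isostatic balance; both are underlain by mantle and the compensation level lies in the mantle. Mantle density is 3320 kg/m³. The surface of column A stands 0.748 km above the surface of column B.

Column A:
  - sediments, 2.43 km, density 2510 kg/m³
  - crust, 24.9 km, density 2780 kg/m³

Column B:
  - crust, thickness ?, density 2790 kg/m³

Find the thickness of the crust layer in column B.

24.4 km

Take the compensation level at the base of the deeper column (depth z_c below the surface of column A) and equate Σ ρ_i t_i down to z_c; mantle fills any gap and the z_c terms cancel.
Column A: 2.43×2510 + 24.9×2780 + (z_c − 27.33)×3320
Column B: 0.748×0 + x×2790 + (z_c − 0.748 − 0 − x)×3320
The z_c×3320 term appears on both sides and cancels. Collect the known terms of each column as K = Σ(ρt)_known − 3320 × (depth of known layers): K_A = 75321.3 − 3320×27.33 = −15414.3; K_B = 0 − 3320×(0.748 + 0) = −2483.36.
Balance: K_A = K_B − x×(3320 − 2790), so x = (K_B − K_A)/(3320 − 2790) = 12930.9/530 = 24.4 km.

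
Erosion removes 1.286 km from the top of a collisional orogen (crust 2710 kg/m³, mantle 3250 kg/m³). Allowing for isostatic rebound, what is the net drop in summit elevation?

Rebound u = e ρ_c/ρ_m = 1.286 km × 2710/3250 = 1.072 km.
Net surface drop = e − u = 1.286 km − 1.072 km = e (ρ_m − ρ_c)/ρ_m = 0.214 km.

0.214 km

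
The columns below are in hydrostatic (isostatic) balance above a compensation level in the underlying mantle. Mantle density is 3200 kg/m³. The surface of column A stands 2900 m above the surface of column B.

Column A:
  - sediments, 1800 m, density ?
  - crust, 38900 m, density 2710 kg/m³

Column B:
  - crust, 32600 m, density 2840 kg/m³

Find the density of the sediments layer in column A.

Take the compensation level at the base of the deeper column (depth z_c below the surface of column A) and equate Σ ρ_i t_i down to z_c; mantle fills any gap and the z_c terms cancel.
Column A: 1800×ρ + 38900×2710 + (z_c − 40700)×3200
Column B: 2900×0 + 32600×2840 + (z_c − 2900 − 32600)×3200
The z_c×3200 term appears on both sides and cancels. Collect the known terms of each column as K = Σ(ρt)_known − 3200 × (depth of known layers): K_A = 105419000 − 3200×40700 = −24821000; K_B = 92584000 − 3200×(2900 + 32600) = −21016000.
Balance: K_A + 1800×ρ = K_B, so ρ = (K_B − K_A)/1800 = 3805000/1800 = 2110 kg/m³.

2110 kg/m³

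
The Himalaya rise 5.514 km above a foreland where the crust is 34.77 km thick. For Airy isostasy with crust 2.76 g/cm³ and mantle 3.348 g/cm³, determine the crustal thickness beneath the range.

66.2 km

Root depth r = h ρ_c / (ρ_m − ρ_c) = 5.514 km × 2.76 / 0.588 = 25.88 km.
Total thickness = T + h + r = 34.77 km + 5.514 km + 25.88 km = 66.2 km.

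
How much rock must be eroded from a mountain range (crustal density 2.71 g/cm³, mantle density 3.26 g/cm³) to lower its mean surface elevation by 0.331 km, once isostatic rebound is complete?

1.96 km

Net drop Δ = e − u = e − e ρ_c/ρ_m = e (ρ_m − ρ_c)/ρ_m.
e = Δ ρ_m/(ρ_m − ρ_c) = 0.331 km × 3.26/0.55 = 1.96 km.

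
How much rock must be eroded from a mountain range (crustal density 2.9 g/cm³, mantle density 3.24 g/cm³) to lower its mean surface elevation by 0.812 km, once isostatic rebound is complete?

Net drop Δ = e − u = e − e ρ_c/ρ_m = e (ρ_m − ρ_c)/ρ_m.
e = Δ ρ_m/(ρ_m − ρ_c) = 0.812 km × 3.24/0.34 = 7.74 km.

7.74 km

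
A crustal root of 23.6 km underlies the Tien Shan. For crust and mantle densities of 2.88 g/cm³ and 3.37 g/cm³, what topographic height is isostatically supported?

4.02 km

Isostatic balance requires: ρ_c h = (ρ_m − ρ_c) r.
h = r (ρ_m − ρ_c) / ρ_c = 23.6 km × (3.37 − 2.88) / 2.88 = 4.02 km.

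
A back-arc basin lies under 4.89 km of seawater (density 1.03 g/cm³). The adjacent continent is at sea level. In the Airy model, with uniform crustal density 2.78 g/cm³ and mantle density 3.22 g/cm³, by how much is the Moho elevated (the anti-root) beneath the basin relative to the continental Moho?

Equating mass per unit area of the two columns: replacing crust with seawater at the top is compensated by replacing crust with mantle at the base: d (ρ_c − ρ_w) = a (ρ_m − ρ_c).
a = d (ρ_c − ρ_w)/(ρ_m − ρ_c) = 4.89 km × 1.75/0.44 = 19.4 km.

19.4 km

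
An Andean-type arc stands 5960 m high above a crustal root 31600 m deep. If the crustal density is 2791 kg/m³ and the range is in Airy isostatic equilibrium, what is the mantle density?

3320 kg/m³

Airy balance: ρ_c h = (ρ_m − ρ_c) r → ρ_m = ρ_c (1 + h/r).
ρ_m = 2791 × (1 + 5960 m/31600 m) = 3320 kg/m³.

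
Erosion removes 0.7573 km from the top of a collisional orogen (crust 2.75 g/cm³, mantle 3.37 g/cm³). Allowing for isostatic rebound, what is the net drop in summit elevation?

Rebound u = e ρ_c/ρ_m = 0.7573 km × 2.75/3.37 = 0.618 km.
Net surface drop = e − u = 0.7573 km − 0.618 km = e (ρ_m − ρ_c)/ρ_m = 0.139 km.

0.139 km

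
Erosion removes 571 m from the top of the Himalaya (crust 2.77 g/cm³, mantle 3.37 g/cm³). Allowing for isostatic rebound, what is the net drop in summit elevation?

Rebound u = e ρ_c/ρ_m = 571 m × 2.77/3.37 = 469.3 m.
Net surface drop = e − u = 571 m − 469.3 m = e (ρ_m − ρ_c)/ρ_m = 102 m.

102 m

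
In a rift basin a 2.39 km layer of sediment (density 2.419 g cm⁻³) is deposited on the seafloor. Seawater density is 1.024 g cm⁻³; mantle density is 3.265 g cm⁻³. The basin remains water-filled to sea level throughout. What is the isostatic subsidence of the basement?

Submarine loading: the sediment displaces seawater, and the subsidence is in turn flooded, so s (ρ_m − ρ_w) = t (ρ_sed − ρ_w).
s = 2.39 km × (2.419 − 1.024) / (3.265 − 1.024) = 1.49 km.

1.49 km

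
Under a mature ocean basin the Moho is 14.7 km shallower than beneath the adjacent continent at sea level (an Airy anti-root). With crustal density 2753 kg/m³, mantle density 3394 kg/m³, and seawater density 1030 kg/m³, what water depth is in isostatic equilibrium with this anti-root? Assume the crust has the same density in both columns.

5.47 km

Replacing a thickness d of crust by seawater at the top must be balanced by replacing crust with mantle at the base: d (ρ_c − ρ_w) = a (ρ_m − ρ_c).
d = a (ρ_m − ρ_c)/(ρ_c − ρ_w) = 14.7 km × 641/1723 = 5.47 km.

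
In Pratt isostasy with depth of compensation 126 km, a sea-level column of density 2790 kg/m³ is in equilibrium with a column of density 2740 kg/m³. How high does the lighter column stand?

ρ_ref D = ρ (D + h) → h = D (ρ_ref − ρ)/ρ.
h = 126 km × (2790 − 2740)/2740 = 2.3 km.

2.3 km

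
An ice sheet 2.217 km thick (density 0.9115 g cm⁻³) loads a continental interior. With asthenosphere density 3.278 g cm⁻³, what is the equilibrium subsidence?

Isostatic balance requires: the ice load ρ_ice t is balanced by mantle displaced below, ρ_m s.
s = t ρ_ice / ρ_m = 2.217 km × 0.9115/3.278 = 0.616 km.

0.616 km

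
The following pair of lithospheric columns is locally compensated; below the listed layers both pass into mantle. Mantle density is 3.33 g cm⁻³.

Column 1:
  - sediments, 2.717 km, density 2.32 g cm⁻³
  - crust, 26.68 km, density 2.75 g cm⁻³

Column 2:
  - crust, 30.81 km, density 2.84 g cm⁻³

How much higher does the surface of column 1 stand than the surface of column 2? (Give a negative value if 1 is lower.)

0.937 km

For any compensation level in the mantle, the mantle terms cancel and isostasy reduces to e = (Σt_1 − Σt_2) − (Σ(ρt)_1 − Σ(ρt)_2) / ρ_m.
Σt_1 = 29.397 km; Σt_2 = 30.81 km; Σ(ρt)_1 = 79.67344; Σ(ρt)_2 = 87.5004 (in km·g cm⁻³).
e = (29.397 − 30.81) − (79.67344 − 87.5004) / 3.33 = 0.937 km.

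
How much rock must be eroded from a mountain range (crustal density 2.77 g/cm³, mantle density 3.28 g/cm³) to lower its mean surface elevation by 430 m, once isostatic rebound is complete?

Net drop Δ = e − u = e − e ρ_c/ρ_m = e (ρ_m − ρ_c)/ρ_m.
e = Δ ρ_m/(ρ_m − ρ_c) = 430 m × 3.28/0.51 = 2770 m.

2770 m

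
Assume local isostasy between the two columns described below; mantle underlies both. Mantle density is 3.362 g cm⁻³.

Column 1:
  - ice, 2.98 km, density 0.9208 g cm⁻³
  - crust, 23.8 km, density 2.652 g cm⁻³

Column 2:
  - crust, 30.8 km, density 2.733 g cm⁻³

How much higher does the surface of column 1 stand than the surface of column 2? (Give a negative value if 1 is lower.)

For any compensation level in the mantle, the mantle terms cancel and isostasy reduces to e = (Σt_1 − Σt_2) − (Σ(ρt)_1 − Σ(ρt)_2) / ρ_m.
Σt_1 = 26.78 km; Σt_2 = 30.8 km; Σ(ρt)_1 = 65.861584; Σ(ρt)_2 = 84.1764 (in km·g cm⁻³).
e = (26.78 − 30.8) − (65.861584 − 84.1764) / 3.362 = 1.43 km.

1.43 km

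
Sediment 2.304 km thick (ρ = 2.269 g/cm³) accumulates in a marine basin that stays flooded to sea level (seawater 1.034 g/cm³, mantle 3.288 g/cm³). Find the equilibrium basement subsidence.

1.26 km

Submarine loading: the sediment displaces seawater, and the subsidence is in turn flooded, so s (ρ_m − ρ_w) = t (ρ_sed − ρ_w).
s = 2.304 km × (2.269 − 1.034) / (3.288 − 1.034) = 1.26 km.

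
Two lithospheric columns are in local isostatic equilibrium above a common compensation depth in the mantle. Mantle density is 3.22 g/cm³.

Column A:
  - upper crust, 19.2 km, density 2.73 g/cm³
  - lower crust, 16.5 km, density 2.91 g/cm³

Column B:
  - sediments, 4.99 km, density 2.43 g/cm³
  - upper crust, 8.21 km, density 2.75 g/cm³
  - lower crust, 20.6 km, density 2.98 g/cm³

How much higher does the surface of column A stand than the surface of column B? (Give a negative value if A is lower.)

0.552 km

For any compensation level in the mantle, the mantle terms cancel and isostasy reduces to e = (Σt_A − Σt_B) − (Σ(ρt)_A − Σ(ρt)_B) / ρ_m.
Σt_A = 35.7 km; Σt_B = 33.8 km; Σ(ρt)_A = 100.431; Σ(ρt)_B = 96.0912 (in km·g/cm³).
e = (35.7 − 33.8) − (100.431 − 96.0912) / 3.22 = 0.552 km.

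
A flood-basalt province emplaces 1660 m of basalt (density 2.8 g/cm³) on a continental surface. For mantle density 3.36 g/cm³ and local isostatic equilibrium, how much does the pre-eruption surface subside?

1380 m

Subaerial loading: s = t ρ_load / ρ_m.
s = 1660 m × 2.8/3.36 = 1380 m.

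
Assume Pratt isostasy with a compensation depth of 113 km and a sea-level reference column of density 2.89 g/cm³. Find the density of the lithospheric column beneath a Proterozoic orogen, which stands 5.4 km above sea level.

Pratt balance: ρ_ref D = ρ (D + h).
ρ = ρ_ref D/(D + h) = 2.89 × 113 km/(113 km + 5.4 km) = 2.76 g/cm³.

2.76 g/cm³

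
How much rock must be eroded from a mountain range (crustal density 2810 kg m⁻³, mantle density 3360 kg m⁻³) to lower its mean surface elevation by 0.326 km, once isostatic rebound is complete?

1.99 km

Net drop Δ = e − u = e − e ρ_c/ρ_m = e (ρ_m − ρ_c)/ρ_m.
e = Δ ρ_m/(ρ_m − ρ_c) = 0.326 km × 3360/550 = 1.99 km.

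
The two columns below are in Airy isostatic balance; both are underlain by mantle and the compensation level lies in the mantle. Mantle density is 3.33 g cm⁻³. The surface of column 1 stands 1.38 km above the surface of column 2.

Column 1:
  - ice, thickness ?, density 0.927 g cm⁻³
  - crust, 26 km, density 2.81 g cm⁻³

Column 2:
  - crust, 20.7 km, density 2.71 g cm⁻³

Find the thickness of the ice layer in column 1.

Take the compensation level at the base of the deeper column (depth z_c below the surface of column 1) and equate Σ ρ_i t_i down to z_c; mantle fills any gap and the z_c terms cancel.
Column 1: x×0.927 + 26×2.81 + (z_c − 26 − x)×3.33
Column 2: 1.38×0 + 20.7×2.71 + (z_c − 1.38 − 20.7)×3.33
The z_c×3.33 term appears on both sides and cancels. Collect the known terms of each column as K = Σ(ρt)_known − 3.33 × (depth of known layers): K_1 = 73.06 − 3.33×26 = −13.52; K_2 = 56.097 − 3.33×(1.38 + 20.7) = −17.4294.
Balance: K_1 − x×(3.33 − 0.927) = K_2, so x = (K_1 − K_2)/(3.33 − 0.927) = 3.9094/2.403 = 1.63 km.

1.63 km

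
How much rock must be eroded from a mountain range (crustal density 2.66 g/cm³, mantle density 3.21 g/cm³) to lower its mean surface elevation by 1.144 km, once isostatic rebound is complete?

Net drop Δ = e − u = e − e ρ_c/ρ_m = e (ρ_m − ρ_c)/ρ_m.
e = Δ ρ_m/(ρ_m − ρ_c) = 1.144 km × 3.21/0.55 = 6.68 km.

6.68 km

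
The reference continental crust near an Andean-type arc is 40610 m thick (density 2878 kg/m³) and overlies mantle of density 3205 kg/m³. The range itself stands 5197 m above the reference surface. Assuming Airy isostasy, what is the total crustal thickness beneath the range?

Root depth r = h ρ_c / (ρ_m − ρ_c) = 5197 m × 2878 / 327 = 45740 m.
Total thickness = T + h + r = 40610 m + 5197 m + 45740 m = 91500 m.

91500 m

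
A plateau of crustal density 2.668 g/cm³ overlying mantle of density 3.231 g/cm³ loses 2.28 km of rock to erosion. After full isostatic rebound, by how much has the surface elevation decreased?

0.397 km

Rebound u = e ρ_c/ρ_m = 2.28 km × 2.668/3.231 = 1.883 km.
Net surface drop = e − u = 2.28 km − 1.883 km = e (ρ_m − ρ_c)/ρ_m = 0.397 km.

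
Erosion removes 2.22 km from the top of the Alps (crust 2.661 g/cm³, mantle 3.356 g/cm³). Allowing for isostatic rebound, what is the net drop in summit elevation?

Rebound u = e ρ_c/ρ_m = 2.22 km × 2.661/3.356 = 1.76 km.
Net surface drop = e − u = 2.22 km − 1.76 km = e (ρ_m − ρ_c)/ρ_m = 0.46 km.

0.46 km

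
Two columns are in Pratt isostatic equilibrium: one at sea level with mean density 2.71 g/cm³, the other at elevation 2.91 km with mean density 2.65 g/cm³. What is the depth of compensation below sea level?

129 km

ρ_ref D = ρ (D + h) → D (ρ_ref − ρ) = ρ h.
D = ρ h/(ρ_ref − ρ) = 2.65 × 2.91 km/(2.71 − 2.65) = 129 km.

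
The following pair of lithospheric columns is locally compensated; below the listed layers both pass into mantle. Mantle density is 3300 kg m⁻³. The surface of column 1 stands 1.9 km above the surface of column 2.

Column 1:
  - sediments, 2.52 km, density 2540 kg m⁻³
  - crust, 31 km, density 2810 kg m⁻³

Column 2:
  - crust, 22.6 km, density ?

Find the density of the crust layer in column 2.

2820 kg m⁻³

Take the compensation level at the base of the deeper column (depth z_c below the surface of column 1) and equate Σ ρ_i t_i down to z_c; mantle fills any gap and the z_c terms cancel.
Column 1: 2.52×2540 + 31×2810 + (z_c − 33.52)×3300
Column 2: 1.9×0 + 22.6×ρ + (z_c − 1.9 − 22.6)×3300
The z_c×3300 term appears on both sides and cancels. Collect the known terms of each column as K = Σ(ρt)_known − 3300 × (depth of known layers): K_1 = 93510.8 − 3300×33.52 = −17105.2; K_2 = 0 − 3300×(1.9 + 22.6) = −80850.
Balance: K_1 = K_2 + 22.6×ρ, so ρ = (K_1 − K_2)/22.6 = 63744.8/22.6 = 2820 kg m⁻³.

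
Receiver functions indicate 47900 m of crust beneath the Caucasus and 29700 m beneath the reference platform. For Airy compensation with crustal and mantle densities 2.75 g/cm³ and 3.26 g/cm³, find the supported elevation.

Excess crust Δ = 47900 m − 29700 m = 18200 m, split between elevation h and root r with h + r = Δ.
Airy balance ρ_c h = (ρ_m − ρ_c) r gives r = h ρ_c/(ρ_m − ρ_c), so h (1 + ρ_c/(ρ_m − ρ_c)) = Δ, i.e. h = Δ (ρ_m − ρ_c)/ρ_m.
h = 18200 m × 0.51/3.26 = 2850 m.

2850 m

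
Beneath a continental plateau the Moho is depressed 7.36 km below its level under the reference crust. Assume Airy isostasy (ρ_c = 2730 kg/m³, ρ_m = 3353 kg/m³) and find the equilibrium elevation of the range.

Isostatic balance requires: ρ_c h = (ρ_m − ρ_c) r.
h = r (ρ_m − ρ_c) / ρ_c = 7.36 km × (3353 − 2730) / 2730 = 1.68 km.

1.68 km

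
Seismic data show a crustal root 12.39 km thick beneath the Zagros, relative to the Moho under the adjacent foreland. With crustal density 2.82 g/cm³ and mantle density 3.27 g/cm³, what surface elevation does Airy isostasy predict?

Isostatic balance requires: ρ_c h = (ρ_m − ρ_c) r.
h = r (ρ_m − ρ_c) / ρ_c = 12.39 km × (3.27 − 2.82) / 2.82 = 1.98 km.

1.98 km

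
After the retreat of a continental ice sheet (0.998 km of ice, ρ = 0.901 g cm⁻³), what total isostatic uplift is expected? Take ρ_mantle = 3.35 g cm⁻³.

Removing the load lets mantle flow back in; uplift u satisfies ρ_ice t = ρ_m u.
u = t ρ_ice/ρ_m = 0.998 km × 0.901/3.35 = 0.268 km.

0.268 km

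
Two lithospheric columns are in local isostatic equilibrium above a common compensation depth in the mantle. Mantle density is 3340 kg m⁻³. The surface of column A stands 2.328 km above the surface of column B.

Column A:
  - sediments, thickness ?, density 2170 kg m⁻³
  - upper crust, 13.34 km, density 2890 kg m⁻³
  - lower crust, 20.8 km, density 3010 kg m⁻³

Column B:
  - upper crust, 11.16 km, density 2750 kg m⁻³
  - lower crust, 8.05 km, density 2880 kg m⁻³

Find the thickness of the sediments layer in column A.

Take the compensation level at the base of the deeper column (depth z_c below the surface of column A) and equate Σ ρ_i t_i down to z_c; mantle fills any gap and the z_c terms cancel.
Column A: x×2170 + 13.34×2890 + 20.8×3010 + (z_c − 34.14 − x)×3340
Column B: 2.328×0 + 11.16×2750 + 8.05×2880 + (z_c − 2.328 − 19.21)×3340
The z_c×3340 term appears on both sides and cancels. Collect the known terms of each column as K = Σ(ρt)_known − 3340 × (depth of known layers): K_A = 101160.6 − 3340×34.14 = −12867; K_B = 53874 − 3340×(2.328 + 19.21) = −18062.92.
Balance: K_A − x×(3340 − 2170) = K_B, so x = (K_A − K_B)/(3340 − 2170) = 5195.92/1170 = 4.44 km.

4.44 km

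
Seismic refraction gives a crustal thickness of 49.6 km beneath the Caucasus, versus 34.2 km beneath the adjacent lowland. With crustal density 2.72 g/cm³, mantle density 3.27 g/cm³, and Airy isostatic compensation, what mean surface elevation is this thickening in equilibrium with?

2.59 km

Excess crust Δ = 49.6 km − 34.2 km = 15.4 km, split between elevation h and root r with h + r = Δ.
Airy balance ρ_c h = (ρ_m − ρ_c) r gives r = h ρ_c/(ρ_m − ρ_c), so h (1 + ρ_c/(ρ_m − ρ_c)) = Δ, i.e. h = Δ (ρ_m − ρ_c)/ρ_m.
h = 15.4 km × 0.55/3.27 = 2.59 km.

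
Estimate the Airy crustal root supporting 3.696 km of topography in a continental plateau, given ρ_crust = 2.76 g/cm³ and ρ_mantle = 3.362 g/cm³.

16.9 km

Equating mass per unit area of the two columns: the weight of the topography is balanced by the buoyancy of the root, ρ_c h = (ρ_m − ρ_c) r.
r = h · ρ_c / (ρ_m − ρ_c) = 3.696 km × 2.76 / (3.362 − 2.76) = 16.9 km.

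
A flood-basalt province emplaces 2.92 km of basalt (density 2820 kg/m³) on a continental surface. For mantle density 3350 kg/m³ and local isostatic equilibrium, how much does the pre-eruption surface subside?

2.46 km

Subaerial loading: s = t ρ_load / ρ_m.
s = 2.92 km × 2820/3350 = 2.46 km.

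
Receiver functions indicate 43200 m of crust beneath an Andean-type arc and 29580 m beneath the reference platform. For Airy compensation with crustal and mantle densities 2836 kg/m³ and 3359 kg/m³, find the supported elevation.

2120 m

Excess crust Δ = 43200 m − 29580 m = 13620 m, split between elevation h and root r with h + r = Δ.
Airy balance ρ_c h = (ρ_m − ρ_c) r gives r = h ρ_c/(ρ_m − ρ_c), so h (1 + ρ_c/(ρ_m − ρ_c)) = Δ, i.e. h = Δ (ρ_m − ρ_c)/ρ_m.
h = 13620 m × 523/3359 = 2120 m.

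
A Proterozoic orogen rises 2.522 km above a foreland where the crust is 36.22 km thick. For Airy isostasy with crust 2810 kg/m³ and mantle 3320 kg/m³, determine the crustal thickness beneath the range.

Root depth r = h ρ_c / (ρ_m − ρ_c) = 2.522 km × 2810 / 510 = 13.9 km.
Total thickness = T + h + r = 36.22 km + 2.522 km + 13.9 km = 52.6 km.

52.6 km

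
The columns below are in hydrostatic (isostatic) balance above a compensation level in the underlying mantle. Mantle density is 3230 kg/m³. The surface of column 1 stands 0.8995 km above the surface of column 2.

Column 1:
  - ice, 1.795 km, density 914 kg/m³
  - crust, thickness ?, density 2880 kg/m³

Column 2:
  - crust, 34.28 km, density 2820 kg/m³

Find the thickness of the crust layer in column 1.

36.6 km

Take the compensation level at the base of the deeper column (depth z_c below the surface of column 1) and equate Σ ρ_i t_i down to z_c; mantle fills any gap and the z_c terms cancel.
Column 1: 1.795×914 + x×2880 + (z_c − 1.795 − x)×3230
Column 2: 0.8995×0 + 34.28×2820 + (z_c − 0.8995 − 34.28)×3230
The z_c×3230 term appears on both sides and cancels. Collect the known terms of each column as K = Σ(ρt)_known − 3230 × (depth of known layers): K_1 = 1640.63 − 3230×1.795 = −4157.22; K_2 = 96669.6 − 3230×(0.8995 + 34.28) = −16960.185.
Balance: K_1 − x×(3230 − 2880) = K_2, so x = (K_1 − K_2)/(3230 − 2880) = 12803/350 = 36.6 km.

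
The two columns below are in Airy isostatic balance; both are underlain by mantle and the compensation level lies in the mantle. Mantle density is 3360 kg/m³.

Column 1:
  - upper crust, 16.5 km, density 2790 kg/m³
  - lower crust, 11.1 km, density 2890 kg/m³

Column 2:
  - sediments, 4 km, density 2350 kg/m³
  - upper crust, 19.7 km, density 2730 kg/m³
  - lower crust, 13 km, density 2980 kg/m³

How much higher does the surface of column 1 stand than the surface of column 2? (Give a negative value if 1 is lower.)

For any compensation level in the mantle, the mantle terms cancel and isostasy reduces to e = (Σt_1 − Σt_2) − (Σ(ρt)_1 − Σ(ρt)_2) / ρ_m.
Σt_1 = 27.6 km; Σt_2 = 36.7 km; Σ(ρt)_1 = 78114; Σ(ρt)_2 = 101921 (in km·kg/m³).
e = (27.6 − 36.7) − (78114 − 101921) / 3360 = −2.01 km.

−2.01 km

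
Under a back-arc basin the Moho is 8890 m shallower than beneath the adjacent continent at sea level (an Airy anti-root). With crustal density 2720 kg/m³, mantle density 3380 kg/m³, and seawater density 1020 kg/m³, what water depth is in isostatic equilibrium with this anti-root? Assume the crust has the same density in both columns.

3450 m

Replacing a thickness d of crust by seawater at the top must be balanced by replacing crust with mantle at the base: d (ρ_c − ρ_w) = a (ρ_m − ρ_c).
d = a (ρ_m − ρ_c)/(ρ_c − ρ_w) = 8890 m × 660/1700 = 3450 m.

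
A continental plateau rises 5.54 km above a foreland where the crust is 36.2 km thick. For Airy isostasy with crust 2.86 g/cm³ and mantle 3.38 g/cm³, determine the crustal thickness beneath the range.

72.2 km

Root depth r = h ρ_c / (ρ_m − ρ_c) = 5.54 km × 2.86 / 0.52 = 30.47 km.
Total thickness = T + h + r = 36.2 km + 5.54 km + 30.47 km = 72.2 km.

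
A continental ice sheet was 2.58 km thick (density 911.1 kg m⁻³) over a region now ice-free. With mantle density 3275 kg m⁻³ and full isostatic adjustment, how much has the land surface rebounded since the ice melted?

0.718 km

Removing the load lets mantle flow back in; uplift u satisfies ρ_ice t = ρ_m u.
u = t ρ_ice/ρ_m = 2.58 km × 911.1/3275 = 0.718 km.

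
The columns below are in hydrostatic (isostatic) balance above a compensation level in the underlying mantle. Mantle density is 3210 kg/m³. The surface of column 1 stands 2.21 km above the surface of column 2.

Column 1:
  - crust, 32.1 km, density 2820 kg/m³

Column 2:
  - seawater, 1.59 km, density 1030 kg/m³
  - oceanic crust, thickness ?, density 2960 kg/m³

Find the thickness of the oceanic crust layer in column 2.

Take the compensation level at the base of the deeper column (depth z_c below the surface of column 1) and equate Σ ρ_i t_i down to z_c; mantle fills any gap and the z_c terms cancel.
Column 1: 32.1×2820 + (z_c − 32.1)×3210
Column 2: 2.21×0 + 1.59×1030 + x×2960 + (z_c − 2.21 − 1.59 − x)×3210
The z_c×3210 term appears on both sides and cancels. Collect the known terms of each column as K = Σ(ρt)_known − 3210 × (depth of known layers): K_1 = 90522 − 3210×32.1 = −12519; K_2 = 1637.7 − 3210×(2.21 + 1.59) = −10560.3.
Balance: K_1 = K_2 − x×(3210 − 2960), so x = (K_2 − K_1)/(3210 − 2960) = 1958.7/250 = 7.83 km.

7.83 km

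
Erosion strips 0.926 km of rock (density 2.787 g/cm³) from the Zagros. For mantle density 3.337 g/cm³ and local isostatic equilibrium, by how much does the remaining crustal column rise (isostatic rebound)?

Unloading: uplift u = e ρ_c/ρ_m = 0.926 km × 2.787/3.337 = 0.773 km.

0.773 km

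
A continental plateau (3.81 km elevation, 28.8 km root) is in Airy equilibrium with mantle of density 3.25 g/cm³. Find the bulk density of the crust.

ρ_c h = (ρ_m − ρ_c) r → ρ_c (h + r) = ρ_m r → ρ_c = ρ_m r / (h + r).
ρ_c = 3.25 × 28.8 km / (3.81 km + 28.8 km) = 2.87 g/cm³.

2.87 g/cm³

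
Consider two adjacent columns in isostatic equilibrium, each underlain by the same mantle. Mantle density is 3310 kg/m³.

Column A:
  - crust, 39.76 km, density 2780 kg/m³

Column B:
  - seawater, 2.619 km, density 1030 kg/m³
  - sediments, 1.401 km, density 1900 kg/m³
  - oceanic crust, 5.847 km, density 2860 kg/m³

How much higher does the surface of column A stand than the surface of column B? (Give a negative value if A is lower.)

For any compensation level in the mantle, the mantle terms cancel and isostasy reduces to e = (Σt_A − Σt_B) − (Σ(ρt)_A − Σ(ρt)_B) / ρ_m.
Σt_A = 39.76 km; Σt_B = 9.867 km; Σ(ρt)_A = 110532.8; Σ(ρt)_B = 22081.89 (in km·kg/m³).
e = (39.76 − 9.867) − (110532.8 − 22081.89) / 3310 = 3.17 km.

3.17 km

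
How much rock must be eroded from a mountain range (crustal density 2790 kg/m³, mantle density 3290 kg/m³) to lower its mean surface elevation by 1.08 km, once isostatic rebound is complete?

Net drop Δ = e − u = e − e ρ_c/ρ_m = e (ρ_m − ρ_c)/ρ_m.
e = Δ ρ_m/(ρ_m − ρ_c) = 1.08 km × 3290/500 = 7.11 km.

7.11 km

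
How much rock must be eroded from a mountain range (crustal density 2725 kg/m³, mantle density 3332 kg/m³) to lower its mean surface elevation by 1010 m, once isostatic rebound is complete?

5540 m

Net drop Δ = e − u = e − e ρ_c/ρ_m = e (ρ_m − ρ_c)/ρ_m.
e = Δ ρ_m/(ρ_m − ρ_c) = 1010 m × 3332/607 = 5540 m.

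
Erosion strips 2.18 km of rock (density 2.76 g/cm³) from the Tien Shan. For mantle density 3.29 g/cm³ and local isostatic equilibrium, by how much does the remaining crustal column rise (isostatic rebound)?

Unloading: uplift u = e ρ_c/ρ_m = 2.18 km × 2.76/3.29 = 1.83 km.

1.83 km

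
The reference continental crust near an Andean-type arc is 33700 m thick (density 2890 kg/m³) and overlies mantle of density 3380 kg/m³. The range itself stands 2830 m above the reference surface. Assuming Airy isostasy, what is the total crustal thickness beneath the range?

Root depth r = h ρ_c / (ρ_m − ρ_c) = 2830 m × 2890 / 490 = 16690 m.
Total thickness = T + h + r = 33700 m + 2830 m + 16690 m = 53200 m.

53200 m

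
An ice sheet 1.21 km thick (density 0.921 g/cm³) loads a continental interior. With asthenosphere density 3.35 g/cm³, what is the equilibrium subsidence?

0.333 km

For local isostatic compensation: the ice load ρ_ice t is balanced by mantle displaced below, ρ_m s.
s = t ρ_ice / ρ_m = 1.21 km × 0.921/3.35 = 0.333 km.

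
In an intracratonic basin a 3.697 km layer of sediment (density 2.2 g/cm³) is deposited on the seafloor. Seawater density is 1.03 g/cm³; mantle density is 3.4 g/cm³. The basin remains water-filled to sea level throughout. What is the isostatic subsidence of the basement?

Submarine loading: the sediment displaces seawater, and the subsidence is in turn flooded, so s (ρ_m − ρ_w) = t (ρ_sed − ρ_w).
s = 3.697 km × (2.2 − 1.03) / (3.4 − 1.03) = 1.83 km.

1.83 km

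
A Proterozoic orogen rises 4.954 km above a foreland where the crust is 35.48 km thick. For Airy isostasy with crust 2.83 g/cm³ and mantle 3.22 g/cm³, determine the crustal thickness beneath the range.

Root depth r = h ρ_c / (ρ_m − ρ_c) = 4.954 km × 2.83 / 0.39 = 35.95 km.
Total thickness = T + h + r = 35.48 km + 4.954 km + 35.95 km = 76.4 km.

76.4 km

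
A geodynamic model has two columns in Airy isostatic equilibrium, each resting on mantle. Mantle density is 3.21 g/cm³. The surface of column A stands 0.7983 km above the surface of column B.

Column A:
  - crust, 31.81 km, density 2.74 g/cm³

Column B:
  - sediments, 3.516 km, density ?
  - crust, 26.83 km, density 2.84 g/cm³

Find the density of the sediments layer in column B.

Take the compensation level at the base of the deeper column (depth z_c below the surface of column A) and equate Σ ρ_i t_i down to z_c; mantle fills any gap and the z_c terms cancel.
Column A: 31.81×2.74 + (z_c − 31.81)×3.21
Column B: 0.7983×0 + 3.516×ρ + 26.83×2.84 + (z_c − 0.7983 − 30.346)×3.21
The z_c×3.21 term appears on both sides and cancels. Collect the known terms of each column as K = Σ(ρt)_known − 3.21 × (depth of known layers): K_A = 87.1594 − 3.21×31.81 = −14.9507; K_B = 76.1972 − 3.21×(0.7983 + 30.346) = −23.776003.
Balance: K_A = K_B + 3.516×ρ, so ρ = (K_A − K_B)/3.516 = 8.8253/3.516 = 2.51 g/cm³.

2.51 g/cm³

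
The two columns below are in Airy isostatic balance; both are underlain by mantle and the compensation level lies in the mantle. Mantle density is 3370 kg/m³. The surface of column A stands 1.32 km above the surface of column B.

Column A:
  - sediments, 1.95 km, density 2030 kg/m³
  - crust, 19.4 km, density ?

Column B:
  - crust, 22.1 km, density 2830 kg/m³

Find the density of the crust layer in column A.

Take the compensation level at the base of the deeper column (depth z_c below the surface of column A) and equate Σ ρ_i t_i down to z_c; mantle fills any gap and the z_c terms cancel.
Column A: 1.95×2030 + 19.4×ρ + (z_c − 21.35)×3370
Column B: 1.32×0 + 22.1×2830 + (z_c − 1.32 − 22.1)×3370
The z_c×3370 term appears on both sides and cancels. Collect the known terms of each column as K = Σ(ρt)_known − 3370 × (depth of known layers): K_A = 3958.5 − 3370×21.35 = −67991; K_B = 62543 − 3370×(1.32 + 22.1) = −16382.4.
Balance: K_A + 19.4×ρ = K_B, so ρ = (K_B − K_A)/19.4 = 51608.6/19.4 = 2660 kg/m³.

2660 kg/m³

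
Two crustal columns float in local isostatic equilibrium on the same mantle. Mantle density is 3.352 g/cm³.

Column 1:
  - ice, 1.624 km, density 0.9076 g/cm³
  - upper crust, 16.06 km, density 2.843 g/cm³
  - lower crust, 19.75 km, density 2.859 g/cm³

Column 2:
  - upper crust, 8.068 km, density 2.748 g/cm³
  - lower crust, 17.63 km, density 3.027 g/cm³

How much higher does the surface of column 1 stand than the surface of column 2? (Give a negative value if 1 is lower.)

For any compensation level in the mantle, the mantle terms cancel and isostasy reduces to e = (Σt_1 − Σt_2) − (Σ(ρt)_1 − Σ(ρt)_2) / ρ_m.
Σt_1 = 37.434 km; Σt_2 = 25.698 km; Σ(ρt)_1 = 103.597772; Σ(ρt)_2 = 75.536874 (in km·g/cm³).
e = (37.434 − 25.698) − (103.597772 − 75.536874) / 3.352 = 3.36 km.

3.36 km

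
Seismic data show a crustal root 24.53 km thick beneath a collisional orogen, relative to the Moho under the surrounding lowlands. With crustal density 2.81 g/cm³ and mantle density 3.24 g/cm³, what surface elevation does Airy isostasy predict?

By Archimedes' principle applied to the lithosphere: ρ_c h = (ρ_m − ρ_c) r.
h = r (ρ_m − ρ_c) / ρ_c = 24.53 km × (3.24 − 2.81) / 2.81 = 3.75 km.

3.75 km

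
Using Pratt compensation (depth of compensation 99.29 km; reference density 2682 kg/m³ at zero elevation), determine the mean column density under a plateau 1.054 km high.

2650 kg/m³

Pratt balance: ρ_ref D = ρ (D + h).
ρ = ρ_ref D/(D + h) = 2682 × 99.29 km/(99.29 km + 1.054 km) = 2650 kg/m³.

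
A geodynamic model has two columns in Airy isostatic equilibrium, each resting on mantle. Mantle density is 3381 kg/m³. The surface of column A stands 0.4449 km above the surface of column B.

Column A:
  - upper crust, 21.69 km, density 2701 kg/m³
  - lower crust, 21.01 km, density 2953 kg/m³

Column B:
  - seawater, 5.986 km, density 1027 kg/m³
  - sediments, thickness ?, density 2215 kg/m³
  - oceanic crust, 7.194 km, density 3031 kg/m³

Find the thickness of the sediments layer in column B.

4.83 km

Take the compensation level at the base of the deeper column (depth z_c below the surface of column A) and equate Σ ρ_i t_i down to z_c; mantle fills any gap and the z_c terms cancel.
Column A: 21.69×2701 + 21.01×2953 + (z_c − 42.7)×3381
Column B: 0.4449×0 + 5.986×1027 + x×2215 + 7.194×3031 + (z_c − 0.4449 − 13.18 − x)×3381
The z_c×3381 term appears on both sides and cancels. Collect the known terms of each column as K = Σ(ρt)_known − 3381 × (depth of known layers): K_A = 120627.22 − 3381×42.7 = −23741.48; K_B = 27952.636 − 3381×(0.4449 + 13.18) = −18113.1509.
Balance: K_A = K_B − x×(3381 − 2215), so x = (K_B − K_A)/(3381 − 2215) = 5628.33/1166 = 4.83 km.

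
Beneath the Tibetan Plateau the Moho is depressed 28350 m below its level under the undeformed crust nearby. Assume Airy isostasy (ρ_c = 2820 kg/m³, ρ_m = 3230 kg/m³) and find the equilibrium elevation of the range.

In Airy isostatic equilibrium: ρ_c h = (ρ_m − ρ_c) r.
h = r (ρ_m − ρ_c) / ρ_c = 28350 m × (3230 − 2820) / 2820 = 4120 m.

4120 m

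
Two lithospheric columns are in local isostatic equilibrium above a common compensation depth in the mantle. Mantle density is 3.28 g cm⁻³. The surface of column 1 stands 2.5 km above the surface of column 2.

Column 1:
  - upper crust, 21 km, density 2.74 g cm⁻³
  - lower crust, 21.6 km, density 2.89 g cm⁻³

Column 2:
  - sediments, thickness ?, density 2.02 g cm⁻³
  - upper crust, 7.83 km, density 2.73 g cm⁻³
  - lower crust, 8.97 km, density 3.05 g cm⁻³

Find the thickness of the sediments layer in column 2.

Take the compensation level at the base of the deeper column (depth z_c below the surface of column 1) and equate Σ ρ_i t_i down to z_c; mantle fills any gap and the z_c terms cancel.
Column 1: 21×2.74 + 21.6×2.89 + (z_c − 42.6)×3.28
Column 2: 2.5×0 + x×2.02 + 7.83×2.73 + 8.97×3.05 + (z_c − 2.5 − 16.8 − x)×3.28
The z_c×3.28 term appears on both sides and cancels. Collect the known terms of each column as K = Σ(ρt)_known − 3.28 × (depth of known layers): K_1 = 119.964 − 3.28×42.6 = −19.764; K_2 = 48.7344 − 3.28×(2.5 + 16.8) = −14.5696.
Balance: K_1 = K_2 − x×(3.28 − 2.02), so x = (K_2 − K_1)/(3.28 − 2.02) = 5.1944/1.26 = 4.12 km.

4.12 km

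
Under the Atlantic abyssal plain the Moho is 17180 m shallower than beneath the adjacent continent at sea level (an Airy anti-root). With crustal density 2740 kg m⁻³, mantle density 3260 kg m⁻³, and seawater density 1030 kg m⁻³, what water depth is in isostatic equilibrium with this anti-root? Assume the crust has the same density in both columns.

Replacing a thickness d of crust by seawater at the top must be balanced by replacing crust with mantle at the base: d (ρ_c − ρ_w) = a (ρ_m − ρ_c).
d = a (ρ_m − ρ_c)/(ρ_c − ρ_w) = 17180 m × 520/1710 = 5220 m.

5220 m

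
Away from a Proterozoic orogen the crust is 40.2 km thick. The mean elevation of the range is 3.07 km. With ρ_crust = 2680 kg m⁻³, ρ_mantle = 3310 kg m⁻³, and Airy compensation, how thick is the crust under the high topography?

56.3 km

Root depth r = h ρ_c / (ρ_m − ρ_c) = 3.07 km × 2680 / 630 = 13.06 km.
Total thickness = T + h + r = 40.2 km + 3.07 km + 13.06 km = 56.3 km.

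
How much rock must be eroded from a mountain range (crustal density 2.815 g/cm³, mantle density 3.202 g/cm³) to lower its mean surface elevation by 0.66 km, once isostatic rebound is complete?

Net drop Δ = e − u = e − e ρ_c/ρ_m = e (ρ_m − ρ_c)/ρ_m.
e = Δ ρ_m/(ρ_m − ρ_c) = 0.66 km × 3.202/0.387 = 5.46 km.

5.46 km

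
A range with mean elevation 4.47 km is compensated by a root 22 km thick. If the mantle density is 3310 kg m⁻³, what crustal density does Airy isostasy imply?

2750 kg m⁻³

ρ_c h = (ρ_m − ρ_c) r → ρ_c (h + r) = ρ_m r → ρ_c = ρ_m r / (h + r).
ρ_c = 3310 × 22 km / (4.47 km + 22 km) = 2750 kg m⁻³.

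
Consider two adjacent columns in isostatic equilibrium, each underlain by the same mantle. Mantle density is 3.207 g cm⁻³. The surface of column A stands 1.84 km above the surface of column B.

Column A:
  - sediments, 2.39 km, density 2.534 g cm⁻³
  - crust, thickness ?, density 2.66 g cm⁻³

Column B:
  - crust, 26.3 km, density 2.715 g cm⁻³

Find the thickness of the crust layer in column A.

Take the compensation level at the base of the deeper column (depth z_c below the surface of column A) and equate Σ ρ_i t_i down to z_c; mantle fills any gap and the z_c terms cancel.
Column A: 2.39×2.534 + x×2.66 + (z_c − 2.39 − x)×3.207
Column B: 1.84×0 + 26.3×2.715 + (z_c − 1.84 − 26.3)×3.207
The z_c×3.207 term appears on both sides and cancels. Collect the known terms of each column as K = Σ(ρt)_known − 3.207 × (depth of known layers): K_A = 6.05626 − 3.207×2.39 = −1.60847; K_B = 71.4045 − 3.207×(1.84 + 26.3) = −18.84048.
Balance: K_A − x×(3.207 − 2.66) = K_B, so x = (K_A − K_B)/(3.207 − 2.66) = 17.232/0.547 = 31.5 km.

31.5 km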